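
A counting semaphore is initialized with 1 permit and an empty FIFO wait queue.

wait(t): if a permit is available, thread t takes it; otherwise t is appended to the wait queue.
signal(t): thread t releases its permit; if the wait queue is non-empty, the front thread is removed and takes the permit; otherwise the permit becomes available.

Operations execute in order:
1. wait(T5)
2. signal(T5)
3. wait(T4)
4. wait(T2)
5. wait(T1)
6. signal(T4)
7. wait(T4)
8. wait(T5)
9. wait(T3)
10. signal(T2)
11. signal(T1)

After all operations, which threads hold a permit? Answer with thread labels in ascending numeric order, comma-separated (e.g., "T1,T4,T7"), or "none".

Answer: T4

Derivation:
Step 1: wait(T5) -> count=0 queue=[] holders={T5}
Step 2: signal(T5) -> count=1 queue=[] holders={none}
Step 3: wait(T4) -> count=0 queue=[] holders={T4}
Step 4: wait(T2) -> count=0 queue=[T2] holders={T4}
Step 5: wait(T1) -> count=0 queue=[T2,T1] holders={T4}
Step 6: signal(T4) -> count=0 queue=[T1] holders={T2}
Step 7: wait(T4) -> count=0 queue=[T1,T4] holders={T2}
Step 8: wait(T5) -> count=0 queue=[T1,T4,T5] holders={T2}
Step 9: wait(T3) -> count=0 queue=[T1,T4,T5,T3] holders={T2}
Step 10: signal(T2) -> count=0 queue=[T4,T5,T3] holders={T1}
Step 11: signal(T1) -> count=0 queue=[T5,T3] holders={T4}
Final holders: T4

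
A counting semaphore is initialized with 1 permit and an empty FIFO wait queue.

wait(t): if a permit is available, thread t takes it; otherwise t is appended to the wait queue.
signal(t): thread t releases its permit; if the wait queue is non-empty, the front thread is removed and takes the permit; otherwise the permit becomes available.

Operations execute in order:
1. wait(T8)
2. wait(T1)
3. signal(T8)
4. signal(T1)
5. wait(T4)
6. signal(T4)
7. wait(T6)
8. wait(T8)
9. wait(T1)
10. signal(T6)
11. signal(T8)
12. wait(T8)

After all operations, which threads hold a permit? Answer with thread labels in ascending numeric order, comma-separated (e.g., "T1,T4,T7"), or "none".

Step 1: wait(T8) -> count=0 queue=[] holders={T8}
Step 2: wait(T1) -> count=0 queue=[T1] holders={T8}
Step 3: signal(T8) -> count=0 queue=[] holders={T1}
Step 4: signal(T1) -> count=1 queue=[] holders={none}
Step 5: wait(T4) -> count=0 queue=[] holders={T4}
Step 6: signal(T4) -> count=1 queue=[] holders={none}
Step 7: wait(T6) -> count=0 queue=[] holders={T6}
Step 8: wait(T8) -> count=0 queue=[T8] holders={T6}
Step 9: wait(T1) -> count=0 queue=[T8,T1] holders={T6}
Step 10: signal(T6) -> count=0 queue=[T1] holders={T8}
Step 11: signal(T8) -> count=0 queue=[] holders={T1}
Step 12: wait(T8) -> count=0 queue=[T8] holders={T1}
Final holders: T1

Answer: T1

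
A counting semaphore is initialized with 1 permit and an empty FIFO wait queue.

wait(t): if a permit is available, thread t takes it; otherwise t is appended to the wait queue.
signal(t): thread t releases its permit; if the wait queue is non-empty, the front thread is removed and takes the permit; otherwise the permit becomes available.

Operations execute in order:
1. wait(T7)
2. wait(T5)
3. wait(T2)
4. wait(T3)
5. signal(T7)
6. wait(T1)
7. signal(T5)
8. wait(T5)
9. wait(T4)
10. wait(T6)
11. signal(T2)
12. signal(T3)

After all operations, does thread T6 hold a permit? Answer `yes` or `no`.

Answer: no

Derivation:
Step 1: wait(T7) -> count=0 queue=[] holders={T7}
Step 2: wait(T5) -> count=0 queue=[T5] holders={T7}
Step 3: wait(T2) -> count=0 queue=[T5,T2] holders={T7}
Step 4: wait(T3) -> count=0 queue=[T5,T2,T3] holders={T7}
Step 5: signal(T7) -> count=0 queue=[T2,T3] holders={T5}
Step 6: wait(T1) -> count=0 queue=[T2,T3,T1] holders={T5}
Step 7: signal(T5) -> count=0 queue=[T3,T1] holders={T2}
Step 8: wait(T5) -> count=0 queue=[T3,T1,T5] holders={T2}
Step 9: wait(T4) -> count=0 queue=[T3,T1,T5,T4] holders={T2}
Step 10: wait(T6) -> count=0 queue=[T3,T1,T5,T4,T6] holders={T2}
Step 11: signal(T2) -> count=0 queue=[T1,T5,T4,T6] holders={T3}
Step 12: signal(T3) -> count=0 queue=[T5,T4,T6] holders={T1}
Final holders: {T1} -> T6 not in holders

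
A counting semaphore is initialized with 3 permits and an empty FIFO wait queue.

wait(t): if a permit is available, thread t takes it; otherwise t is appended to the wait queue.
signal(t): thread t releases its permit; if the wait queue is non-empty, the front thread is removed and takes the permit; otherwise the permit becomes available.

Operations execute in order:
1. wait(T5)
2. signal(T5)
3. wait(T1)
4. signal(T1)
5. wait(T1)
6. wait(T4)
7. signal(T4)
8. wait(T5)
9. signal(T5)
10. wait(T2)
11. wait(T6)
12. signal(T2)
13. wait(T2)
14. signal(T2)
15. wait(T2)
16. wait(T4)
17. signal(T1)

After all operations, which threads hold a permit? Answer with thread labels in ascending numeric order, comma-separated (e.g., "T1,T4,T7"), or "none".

Answer: T2,T4,T6

Derivation:
Step 1: wait(T5) -> count=2 queue=[] holders={T5}
Step 2: signal(T5) -> count=3 queue=[] holders={none}
Step 3: wait(T1) -> count=2 queue=[] holders={T1}
Step 4: signal(T1) -> count=3 queue=[] holders={none}
Step 5: wait(T1) -> count=2 queue=[] holders={T1}
Step 6: wait(T4) -> count=1 queue=[] holders={T1,T4}
Step 7: signal(T4) -> count=2 queue=[] holders={T1}
Step 8: wait(T5) -> count=1 queue=[] holders={T1,T5}
Step 9: signal(T5) -> count=2 queue=[] holders={T1}
Step 10: wait(T2) -> count=1 queue=[] holders={T1,T2}
Step 11: wait(T6) -> count=0 queue=[] holders={T1,T2,T6}
Step 12: signal(T2) -> count=1 queue=[] holders={T1,T6}
Step 13: wait(T2) -> count=0 queue=[] holders={T1,T2,T6}
Step 14: signal(T2) -> count=1 queue=[] holders={T1,T6}
Step 15: wait(T2) -> count=0 queue=[] holders={T1,T2,T6}
Step 16: wait(T4) -> count=0 queue=[T4] holders={T1,T2,T6}
Step 17: signal(T1) -> count=0 queue=[] holders={T2,T4,T6}
Final holders: T2,T4,T6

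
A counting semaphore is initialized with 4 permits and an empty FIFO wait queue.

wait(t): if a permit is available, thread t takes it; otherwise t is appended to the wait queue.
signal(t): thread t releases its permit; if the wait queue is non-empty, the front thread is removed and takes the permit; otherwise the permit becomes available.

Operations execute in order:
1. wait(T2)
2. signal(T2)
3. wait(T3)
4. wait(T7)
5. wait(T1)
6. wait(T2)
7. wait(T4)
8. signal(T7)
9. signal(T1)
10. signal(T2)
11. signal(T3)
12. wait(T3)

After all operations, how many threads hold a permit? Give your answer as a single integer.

Answer: 2

Derivation:
Step 1: wait(T2) -> count=3 queue=[] holders={T2}
Step 2: signal(T2) -> count=4 queue=[] holders={none}
Step 3: wait(T3) -> count=3 queue=[] holders={T3}
Step 4: wait(T7) -> count=2 queue=[] holders={T3,T7}
Step 5: wait(T1) -> count=1 queue=[] holders={T1,T3,T7}
Step 6: wait(T2) -> count=0 queue=[] holders={T1,T2,T3,T7}
Step 7: wait(T4) -> count=0 queue=[T4] holders={T1,T2,T3,T7}
Step 8: signal(T7) -> count=0 queue=[] holders={T1,T2,T3,T4}
Step 9: signal(T1) -> count=1 queue=[] holders={T2,T3,T4}
Step 10: signal(T2) -> count=2 queue=[] holders={T3,T4}
Step 11: signal(T3) -> count=3 queue=[] holders={T4}
Step 12: wait(T3) -> count=2 queue=[] holders={T3,T4}
Final holders: {T3,T4} -> 2 thread(s)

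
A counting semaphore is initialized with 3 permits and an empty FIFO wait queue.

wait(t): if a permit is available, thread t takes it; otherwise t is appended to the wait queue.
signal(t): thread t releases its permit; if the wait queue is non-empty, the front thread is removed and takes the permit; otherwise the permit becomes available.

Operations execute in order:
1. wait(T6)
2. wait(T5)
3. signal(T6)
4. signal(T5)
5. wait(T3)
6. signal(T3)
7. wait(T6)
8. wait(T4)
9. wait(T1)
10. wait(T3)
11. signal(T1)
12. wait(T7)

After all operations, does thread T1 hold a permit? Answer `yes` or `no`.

Answer: no

Derivation:
Step 1: wait(T6) -> count=2 queue=[] holders={T6}
Step 2: wait(T5) -> count=1 queue=[] holders={T5,T6}
Step 3: signal(T6) -> count=2 queue=[] holders={T5}
Step 4: signal(T5) -> count=3 queue=[] holders={none}
Step 5: wait(T3) -> count=2 queue=[] holders={T3}
Step 6: signal(T3) -> count=3 queue=[] holders={none}
Step 7: wait(T6) -> count=2 queue=[] holders={T6}
Step 8: wait(T4) -> count=1 queue=[] holders={T4,T6}
Step 9: wait(T1) -> count=0 queue=[] holders={T1,T4,T6}
Step 10: wait(T3) -> count=0 queue=[T3] holders={T1,T4,T6}
Step 11: signal(T1) -> count=0 queue=[] holders={T3,T4,T6}
Step 12: wait(T7) -> count=0 queue=[T7] holders={T3,T4,T6}
Final holders: {T3,T4,T6} -> T1 not in holders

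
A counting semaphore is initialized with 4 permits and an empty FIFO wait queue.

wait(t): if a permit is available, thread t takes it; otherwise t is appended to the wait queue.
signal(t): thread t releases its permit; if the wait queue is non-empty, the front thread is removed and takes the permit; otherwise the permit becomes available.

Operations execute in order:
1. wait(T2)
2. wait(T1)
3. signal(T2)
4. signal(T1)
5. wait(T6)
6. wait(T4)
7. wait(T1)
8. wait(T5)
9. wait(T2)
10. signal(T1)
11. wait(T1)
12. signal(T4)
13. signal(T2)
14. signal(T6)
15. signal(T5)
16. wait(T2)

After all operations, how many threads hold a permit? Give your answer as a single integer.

Answer: 2

Derivation:
Step 1: wait(T2) -> count=3 queue=[] holders={T2}
Step 2: wait(T1) -> count=2 queue=[] holders={T1,T2}
Step 3: signal(T2) -> count=3 queue=[] holders={T1}
Step 4: signal(T1) -> count=4 queue=[] holders={none}
Step 5: wait(T6) -> count=3 queue=[] holders={T6}
Step 6: wait(T4) -> count=2 queue=[] holders={T4,T6}
Step 7: wait(T1) -> count=1 queue=[] holders={T1,T4,T6}
Step 8: wait(T5) -> count=0 queue=[] holders={T1,T4,T5,T6}
Step 9: wait(T2) -> count=0 queue=[T2] holders={T1,T4,T5,T6}
Step 10: signal(T1) -> count=0 queue=[] holders={T2,T4,T5,T6}
Step 11: wait(T1) -> count=0 queue=[T1] holders={T2,T4,T5,T6}
Step 12: signal(T4) -> count=0 queue=[] holders={T1,T2,T5,T6}
Step 13: signal(T2) -> count=1 queue=[] holders={T1,T5,T6}
Step 14: signal(T6) -> count=2 queue=[] holders={T1,T5}
Step 15: signal(T5) -> count=3 queue=[] holders={T1}
Step 16: wait(T2) -> count=2 queue=[] holders={T1,T2}
Final holders: {T1,T2} -> 2 thread(s)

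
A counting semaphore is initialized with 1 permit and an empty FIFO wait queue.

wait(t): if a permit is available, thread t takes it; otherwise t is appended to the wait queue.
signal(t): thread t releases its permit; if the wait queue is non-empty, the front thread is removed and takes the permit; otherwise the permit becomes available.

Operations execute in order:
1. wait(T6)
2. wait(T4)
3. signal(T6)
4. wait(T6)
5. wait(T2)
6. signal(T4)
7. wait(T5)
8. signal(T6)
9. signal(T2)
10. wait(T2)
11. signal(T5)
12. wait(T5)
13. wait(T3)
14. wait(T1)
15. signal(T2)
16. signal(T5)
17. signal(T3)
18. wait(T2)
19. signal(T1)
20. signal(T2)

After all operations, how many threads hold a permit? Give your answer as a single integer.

Step 1: wait(T6) -> count=0 queue=[] holders={T6}
Step 2: wait(T4) -> count=0 queue=[T4] holders={T6}
Step 3: signal(T6) -> count=0 queue=[] holders={T4}
Step 4: wait(T6) -> count=0 queue=[T6] holders={T4}
Step 5: wait(T2) -> count=0 queue=[T6,T2] holders={T4}
Step 6: signal(T4) -> count=0 queue=[T2] holders={T6}
Step 7: wait(T5) -> count=0 queue=[T2,T5] holders={T6}
Step 8: signal(T6) -> count=0 queue=[T5] holders={T2}
Step 9: signal(T2) -> count=0 queue=[] holders={T5}
Step 10: wait(T2) -> count=0 queue=[T2] holders={T5}
Step 11: signal(T5) -> count=0 queue=[] holders={T2}
Step 12: wait(T5) -> count=0 queue=[T5] holders={T2}
Step 13: wait(T3) -> count=0 queue=[T5,T3] holders={T2}
Step 14: wait(T1) -> count=0 queue=[T5,T3,T1] holders={T2}
Step 15: signal(T2) -> count=0 queue=[T3,T1] holders={T5}
Step 16: signal(T5) -> count=0 queue=[T1] holders={T3}
Step 17: signal(T3) -> count=0 queue=[] holders={T1}
Step 18: wait(T2) -> count=0 queue=[T2] holders={T1}
Step 19: signal(T1) -> count=0 queue=[] holders={T2}
Step 20: signal(T2) -> count=1 queue=[] holders={none}
Final holders: {none} -> 0 thread(s)

Answer: 0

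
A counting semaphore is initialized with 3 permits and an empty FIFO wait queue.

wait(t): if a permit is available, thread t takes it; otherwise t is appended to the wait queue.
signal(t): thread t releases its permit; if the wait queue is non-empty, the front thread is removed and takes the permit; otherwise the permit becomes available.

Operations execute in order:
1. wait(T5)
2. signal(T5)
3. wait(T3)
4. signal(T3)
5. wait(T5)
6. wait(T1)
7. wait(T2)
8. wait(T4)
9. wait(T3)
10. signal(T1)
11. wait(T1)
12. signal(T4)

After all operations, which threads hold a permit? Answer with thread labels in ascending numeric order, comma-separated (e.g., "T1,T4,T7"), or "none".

Answer: T2,T3,T5

Derivation:
Step 1: wait(T5) -> count=2 queue=[] holders={T5}
Step 2: signal(T5) -> count=3 queue=[] holders={none}
Step 3: wait(T3) -> count=2 queue=[] holders={T3}
Step 4: signal(T3) -> count=3 queue=[] holders={none}
Step 5: wait(T5) -> count=2 queue=[] holders={T5}
Step 6: wait(T1) -> count=1 queue=[] holders={T1,T5}
Step 7: wait(T2) -> count=0 queue=[] holders={T1,T2,T5}
Step 8: wait(T4) -> count=0 queue=[T4] holders={T1,T2,T5}
Step 9: wait(T3) -> count=0 queue=[T4,T3] holders={T1,T2,T5}
Step 10: signal(T1) -> count=0 queue=[T3] holders={T2,T4,T5}
Step 11: wait(T1) -> count=0 queue=[T3,T1] holders={T2,T4,T5}
Step 12: signal(T4) -> count=0 queue=[T1] holders={T2,T3,T5}
Final holders: T2,T3,T5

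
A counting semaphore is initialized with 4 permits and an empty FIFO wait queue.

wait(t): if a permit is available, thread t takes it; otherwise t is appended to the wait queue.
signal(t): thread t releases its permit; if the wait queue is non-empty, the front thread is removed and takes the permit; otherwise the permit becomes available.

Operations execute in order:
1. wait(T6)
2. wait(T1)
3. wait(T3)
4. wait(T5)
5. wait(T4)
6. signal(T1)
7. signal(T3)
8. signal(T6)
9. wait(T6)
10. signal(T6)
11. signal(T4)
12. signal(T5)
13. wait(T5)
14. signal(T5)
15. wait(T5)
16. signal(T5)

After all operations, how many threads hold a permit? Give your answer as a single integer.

Step 1: wait(T6) -> count=3 queue=[] holders={T6}
Step 2: wait(T1) -> count=2 queue=[] holders={T1,T6}
Step 3: wait(T3) -> count=1 queue=[] holders={T1,T3,T6}
Step 4: wait(T5) -> count=0 queue=[] holders={T1,T3,T5,T6}
Step 5: wait(T4) -> count=0 queue=[T4] holders={T1,T3,T5,T6}
Step 6: signal(T1) -> count=0 queue=[] holders={T3,T4,T5,T6}
Step 7: signal(T3) -> count=1 queue=[] holders={T4,T5,T6}
Step 8: signal(T6) -> count=2 queue=[] holders={T4,T5}
Step 9: wait(T6) -> count=1 queue=[] holders={T4,T5,T6}
Step 10: signal(T6) -> count=2 queue=[] holders={T4,T5}
Step 11: signal(T4) -> count=3 queue=[] holders={T5}
Step 12: signal(T5) -> count=4 queue=[] holders={none}
Step 13: wait(T5) -> count=3 queue=[] holders={T5}
Step 14: signal(T5) -> count=4 queue=[] holders={none}
Step 15: wait(T5) -> count=3 queue=[] holders={T5}
Step 16: signal(T5) -> count=4 queue=[] holders={none}
Final holders: {none} -> 0 thread(s)

Answer: 0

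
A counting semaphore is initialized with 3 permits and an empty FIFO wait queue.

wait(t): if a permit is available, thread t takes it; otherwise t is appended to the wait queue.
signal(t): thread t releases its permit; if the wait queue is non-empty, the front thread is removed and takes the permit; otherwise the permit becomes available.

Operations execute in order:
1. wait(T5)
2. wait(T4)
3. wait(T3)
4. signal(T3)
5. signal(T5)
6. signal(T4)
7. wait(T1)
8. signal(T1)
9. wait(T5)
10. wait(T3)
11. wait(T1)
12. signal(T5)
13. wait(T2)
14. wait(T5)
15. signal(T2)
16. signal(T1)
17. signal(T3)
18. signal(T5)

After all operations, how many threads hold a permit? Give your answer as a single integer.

Step 1: wait(T5) -> count=2 queue=[] holders={T5}
Step 2: wait(T4) -> count=1 queue=[] holders={T4,T5}
Step 3: wait(T3) -> count=0 queue=[] holders={T3,T4,T5}
Step 4: signal(T3) -> count=1 queue=[] holders={T4,T5}
Step 5: signal(T5) -> count=2 queue=[] holders={T4}
Step 6: signal(T4) -> count=3 queue=[] holders={none}
Step 7: wait(T1) -> count=2 queue=[] holders={T1}
Step 8: signal(T1) -> count=3 queue=[] holders={none}
Step 9: wait(T5) -> count=2 queue=[] holders={T5}
Step 10: wait(T3) -> count=1 queue=[] holders={T3,T5}
Step 11: wait(T1) -> count=0 queue=[] holders={T1,T3,T5}
Step 12: signal(T5) -> count=1 queue=[] holders={T1,T3}
Step 13: wait(T2) -> count=0 queue=[] holders={T1,T2,T3}
Step 14: wait(T5) -> count=0 queue=[T5] holders={T1,T2,T3}
Step 15: signal(T2) -> count=0 queue=[] holders={T1,T3,T5}
Step 16: signal(T1) -> count=1 queue=[] holders={T3,T5}
Step 17: signal(T3) -> count=2 queue=[] holders={T5}
Step 18: signal(T5) -> count=3 queue=[] holders={none}
Final holders: {none} -> 0 thread(s)

Answer: 0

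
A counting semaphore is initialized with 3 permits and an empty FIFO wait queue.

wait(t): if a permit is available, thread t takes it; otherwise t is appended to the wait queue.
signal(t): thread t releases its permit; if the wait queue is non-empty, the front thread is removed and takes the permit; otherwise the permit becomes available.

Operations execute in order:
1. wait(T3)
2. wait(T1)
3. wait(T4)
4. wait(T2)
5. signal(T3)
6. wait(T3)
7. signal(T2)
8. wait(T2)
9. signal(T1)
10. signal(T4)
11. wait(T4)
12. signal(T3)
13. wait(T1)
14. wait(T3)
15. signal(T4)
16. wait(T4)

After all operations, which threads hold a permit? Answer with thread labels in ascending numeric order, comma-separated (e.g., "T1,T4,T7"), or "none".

Step 1: wait(T3) -> count=2 queue=[] holders={T3}
Step 2: wait(T1) -> count=1 queue=[] holders={T1,T3}
Step 3: wait(T4) -> count=0 queue=[] holders={T1,T3,T4}
Step 4: wait(T2) -> count=0 queue=[T2] holders={T1,T3,T4}
Step 5: signal(T3) -> count=0 queue=[] holders={T1,T2,T4}
Step 6: wait(T3) -> count=0 queue=[T3] holders={T1,T2,T4}
Step 7: signal(T2) -> count=0 queue=[] holders={T1,T3,T4}
Step 8: wait(T2) -> count=0 queue=[T2] holders={T1,T3,T4}
Step 9: signal(T1) -> count=0 queue=[] holders={T2,T3,T4}
Step 10: signal(T4) -> count=1 queue=[] holders={T2,T3}
Step 11: wait(T4) -> count=0 queue=[] holders={T2,T3,T4}
Step 12: signal(T3) -> count=1 queue=[] holders={T2,T4}
Step 13: wait(T1) -> count=0 queue=[] holders={T1,T2,T4}
Step 14: wait(T3) -> count=0 queue=[T3] holders={T1,T2,T4}
Step 15: signal(T4) -> count=0 queue=[] holders={T1,T2,T3}
Step 16: wait(T4) -> count=0 queue=[T4] holders={T1,T2,T3}
Final holders: T1,T2,T3

Answer: T1,T2,T3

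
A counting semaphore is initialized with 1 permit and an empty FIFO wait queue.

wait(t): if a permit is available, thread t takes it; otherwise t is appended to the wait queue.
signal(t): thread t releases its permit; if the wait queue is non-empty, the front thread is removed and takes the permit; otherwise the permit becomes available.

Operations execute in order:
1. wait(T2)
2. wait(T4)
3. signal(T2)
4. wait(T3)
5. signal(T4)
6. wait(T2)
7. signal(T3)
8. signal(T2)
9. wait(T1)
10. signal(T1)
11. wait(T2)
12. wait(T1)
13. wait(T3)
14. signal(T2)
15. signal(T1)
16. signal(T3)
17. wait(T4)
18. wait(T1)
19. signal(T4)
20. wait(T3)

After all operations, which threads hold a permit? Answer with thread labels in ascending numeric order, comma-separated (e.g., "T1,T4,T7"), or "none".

Answer: T1

Derivation:
Step 1: wait(T2) -> count=0 queue=[] holders={T2}
Step 2: wait(T4) -> count=0 queue=[T4] holders={T2}
Step 3: signal(T2) -> count=0 queue=[] holders={T4}
Step 4: wait(T3) -> count=0 queue=[T3] holders={T4}
Step 5: signal(T4) -> count=0 queue=[] holders={T3}
Step 6: wait(T2) -> count=0 queue=[T2] holders={T3}
Step 7: signal(T3) -> count=0 queue=[] holders={T2}
Step 8: signal(T2) -> count=1 queue=[] holders={none}
Step 9: wait(T1) -> count=0 queue=[] holders={T1}
Step 10: signal(T1) -> count=1 queue=[] holders={none}
Step 11: wait(T2) -> count=0 queue=[] holders={T2}
Step 12: wait(T1) -> count=0 queue=[T1] holders={T2}
Step 13: wait(T3) -> count=0 queue=[T1,T3] holders={T2}
Step 14: signal(T2) -> count=0 queue=[T3] holders={T1}
Step 15: signal(T1) -> count=0 queue=[] holders={T3}
Step 16: signal(T3) -> count=1 queue=[] holders={none}
Step 17: wait(T4) -> count=0 queue=[] holders={T4}
Step 18: wait(T1) -> count=0 queue=[T1] holders={T4}
Step 19: signal(T4) -> count=0 queue=[] holders={T1}
Step 20: wait(T3) -> count=0 queue=[T3] holders={T1}
Final holders: T1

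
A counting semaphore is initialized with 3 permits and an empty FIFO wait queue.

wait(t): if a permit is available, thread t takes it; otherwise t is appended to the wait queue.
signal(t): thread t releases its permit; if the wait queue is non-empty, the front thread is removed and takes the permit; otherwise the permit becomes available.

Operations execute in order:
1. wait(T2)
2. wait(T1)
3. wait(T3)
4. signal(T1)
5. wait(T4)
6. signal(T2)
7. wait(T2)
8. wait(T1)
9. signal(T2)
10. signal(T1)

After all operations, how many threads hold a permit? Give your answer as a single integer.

Step 1: wait(T2) -> count=2 queue=[] holders={T2}
Step 2: wait(T1) -> count=1 queue=[] holders={T1,T2}
Step 3: wait(T3) -> count=0 queue=[] holders={T1,T2,T3}
Step 4: signal(T1) -> count=1 queue=[] holders={T2,T3}
Step 5: wait(T4) -> count=0 queue=[] holders={T2,T3,T4}
Step 6: signal(T2) -> count=1 queue=[] holders={T3,T4}
Step 7: wait(T2) -> count=0 queue=[] holders={T2,T3,T4}
Step 8: wait(T1) -> count=0 queue=[T1] holders={T2,T3,T4}
Step 9: signal(T2) -> count=0 queue=[] holders={T1,T3,T4}
Step 10: signal(T1) -> count=1 queue=[] holders={T3,T4}
Final holders: {T3,T4} -> 2 thread(s)

Answer: 2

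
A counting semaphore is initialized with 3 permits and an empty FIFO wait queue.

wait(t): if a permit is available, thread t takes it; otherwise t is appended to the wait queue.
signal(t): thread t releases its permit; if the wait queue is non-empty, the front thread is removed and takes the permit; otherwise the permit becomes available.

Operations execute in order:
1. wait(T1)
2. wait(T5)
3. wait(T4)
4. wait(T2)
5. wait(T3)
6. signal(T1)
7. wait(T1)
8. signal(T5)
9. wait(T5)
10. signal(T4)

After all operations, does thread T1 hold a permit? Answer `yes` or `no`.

Answer: yes

Derivation:
Step 1: wait(T1) -> count=2 queue=[] holders={T1}
Step 2: wait(T5) -> count=1 queue=[] holders={T1,T5}
Step 3: wait(T4) -> count=0 queue=[] holders={T1,T4,T5}
Step 4: wait(T2) -> count=0 queue=[T2] holders={T1,T4,T5}
Step 5: wait(T3) -> count=0 queue=[T2,T3] holders={T1,T4,T5}
Step 6: signal(T1) -> count=0 queue=[T3] holders={T2,T4,T5}
Step 7: wait(T1) -> count=0 queue=[T3,T1] holders={T2,T4,T5}
Step 8: signal(T5) -> count=0 queue=[T1] holders={T2,T3,T4}
Step 9: wait(T5) -> count=0 queue=[T1,T5] holders={T2,T3,T4}
Step 10: signal(T4) -> count=0 queue=[T5] holders={T1,T2,T3}
Final holders: {T1,T2,T3} -> T1 in holders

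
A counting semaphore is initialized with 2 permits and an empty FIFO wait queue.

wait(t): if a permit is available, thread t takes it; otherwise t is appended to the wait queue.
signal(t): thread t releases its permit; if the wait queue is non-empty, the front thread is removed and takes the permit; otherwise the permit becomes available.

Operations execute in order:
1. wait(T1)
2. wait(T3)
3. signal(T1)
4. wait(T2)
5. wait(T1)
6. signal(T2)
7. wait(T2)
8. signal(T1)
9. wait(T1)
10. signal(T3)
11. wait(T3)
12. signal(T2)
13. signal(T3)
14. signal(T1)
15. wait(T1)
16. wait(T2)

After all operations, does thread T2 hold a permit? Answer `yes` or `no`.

Answer: yes

Derivation:
Step 1: wait(T1) -> count=1 queue=[] holders={T1}
Step 2: wait(T3) -> count=0 queue=[] holders={T1,T3}
Step 3: signal(T1) -> count=1 queue=[] holders={T3}
Step 4: wait(T2) -> count=0 queue=[] holders={T2,T3}
Step 5: wait(T1) -> count=0 queue=[T1] holders={T2,T3}
Step 6: signal(T2) -> count=0 queue=[] holders={T1,T3}
Step 7: wait(T2) -> count=0 queue=[T2] holders={T1,T3}
Step 8: signal(T1) -> count=0 queue=[] holders={T2,T3}
Step 9: wait(T1) -> count=0 queue=[T1] holders={T2,T3}
Step 10: signal(T3) -> count=0 queue=[] holders={T1,T2}
Step 11: wait(T3) -> count=0 queue=[T3] holders={T1,T2}
Step 12: signal(T2) -> count=0 queue=[] holders={T1,T3}
Step 13: signal(T3) -> count=1 queue=[] holders={T1}
Step 14: signal(T1) -> count=2 queue=[] holders={none}
Step 15: wait(T1) -> count=1 queue=[] holders={T1}
Step 16: wait(T2) -> count=0 queue=[] holders={T1,T2}
Final holders: {T1,T2} -> T2 in holders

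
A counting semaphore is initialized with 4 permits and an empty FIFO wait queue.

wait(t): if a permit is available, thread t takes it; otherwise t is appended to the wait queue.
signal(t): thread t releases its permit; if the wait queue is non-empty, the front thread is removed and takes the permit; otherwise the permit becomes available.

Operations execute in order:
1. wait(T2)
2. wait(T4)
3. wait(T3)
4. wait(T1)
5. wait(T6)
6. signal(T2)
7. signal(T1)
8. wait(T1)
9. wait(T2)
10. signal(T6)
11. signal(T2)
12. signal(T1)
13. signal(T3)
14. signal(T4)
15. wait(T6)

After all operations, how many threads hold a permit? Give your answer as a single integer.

Step 1: wait(T2) -> count=3 queue=[] holders={T2}
Step 2: wait(T4) -> count=2 queue=[] holders={T2,T4}
Step 3: wait(T3) -> count=1 queue=[] holders={T2,T3,T4}
Step 4: wait(T1) -> count=0 queue=[] holders={T1,T2,T3,T4}
Step 5: wait(T6) -> count=0 queue=[T6] holders={T1,T2,T3,T4}
Step 6: signal(T2) -> count=0 queue=[] holders={T1,T3,T4,T6}
Step 7: signal(T1) -> count=1 queue=[] holders={T3,T4,T6}
Step 8: wait(T1) -> count=0 queue=[] holders={T1,T3,T4,T6}
Step 9: wait(T2) -> count=0 queue=[T2] holders={T1,T3,T4,T6}
Step 10: signal(T6) -> count=0 queue=[] holders={T1,T2,T3,T4}
Step 11: signal(T2) -> count=1 queue=[] holders={T1,T3,T4}
Step 12: signal(T1) -> count=2 queue=[] holders={T3,T4}
Step 13: signal(T3) -> count=3 queue=[] holders={T4}
Step 14: signal(T4) -> count=4 queue=[] holders={none}
Step 15: wait(T6) -> count=3 queue=[] holders={T6}
Final holders: {T6} -> 1 thread(s)

Answer: 1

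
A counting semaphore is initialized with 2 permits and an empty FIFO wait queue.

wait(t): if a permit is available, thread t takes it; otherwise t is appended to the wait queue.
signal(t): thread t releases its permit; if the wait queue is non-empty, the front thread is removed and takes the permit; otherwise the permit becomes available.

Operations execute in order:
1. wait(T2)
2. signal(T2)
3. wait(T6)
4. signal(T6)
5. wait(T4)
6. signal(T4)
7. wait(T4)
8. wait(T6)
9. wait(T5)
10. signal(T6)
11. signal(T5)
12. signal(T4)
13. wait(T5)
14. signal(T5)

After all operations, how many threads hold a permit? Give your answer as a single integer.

Answer: 0

Derivation:
Step 1: wait(T2) -> count=1 queue=[] holders={T2}
Step 2: signal(T2) -> count=2 queue=[] holders={none}
Step 3: wait(T6) -> count=1 queue=[] holders={T6}
Step 4: signal(T6) -> count=2 queue=[] holders={none}
Step 5: wait(T4) -> count=1 queue=[] holders={T4}
Step 6: signal(T4) -> count=2 queue=[] holders={none}
Step 7: wait(T4) -> count=1 queue=[] holders={T4}
Step 8: wait(T6) -> count=0 queue=[] holders={T4,T6}
Step 9: wait(T5) -> count=0 queue=[T5] holders={T4,T6}
Step 10: signal(T6) -> count=0 queue=[] holders={T4,T5}
Step 11: signal(T5) -> count=1 queue=[] holders={T4}
Step 12: signal(T4) -> count=2 queue=[] holders={none}
Step 13: wait(T5) -> count=1 queue=[] holders={T5}
Step 14: signal(T5) -> count=2 queue=[] holders={none}
Final holders: {none} -> 0 thread(s)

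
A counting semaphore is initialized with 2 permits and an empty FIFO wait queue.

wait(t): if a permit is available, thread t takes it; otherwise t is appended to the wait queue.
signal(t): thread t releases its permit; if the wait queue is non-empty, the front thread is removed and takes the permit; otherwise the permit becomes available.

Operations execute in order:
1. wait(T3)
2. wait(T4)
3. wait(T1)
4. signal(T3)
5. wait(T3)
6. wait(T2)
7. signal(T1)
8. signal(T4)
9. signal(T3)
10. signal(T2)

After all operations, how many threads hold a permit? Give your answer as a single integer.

Step 1: wait(T3) -> count=1 queue=[] holders={T3}
Step 2: wait(T4) -> count=0 queue=[] holders={T3,T4}
Step 3: wait(T1) -> count=0 queue=[T1] holders={T3,T4}
Step 4: signal(T3) -> count=0 queue=[] holders={T1,T4}
Step 5: wait(T3) -> count=0 queue=[T3] holders={T1,T4}
Step 6: wait(T2) -> count=0 queue=[T3,T2] holders={T1,T4}
Step 7: signal(T1) -> count=0 queue=[T2] holders={T3,T4}
Step 8: signal(T4) -> count=0 queue=[] holders={T2,T3}
Step 9: signal(T3) -> count=1 queue=[] holders={T2}
Step 10: signal(T2) -> count=2 queue=[] holders={none}
Final holders: {none} -> 0 thread(s)

Answer: 0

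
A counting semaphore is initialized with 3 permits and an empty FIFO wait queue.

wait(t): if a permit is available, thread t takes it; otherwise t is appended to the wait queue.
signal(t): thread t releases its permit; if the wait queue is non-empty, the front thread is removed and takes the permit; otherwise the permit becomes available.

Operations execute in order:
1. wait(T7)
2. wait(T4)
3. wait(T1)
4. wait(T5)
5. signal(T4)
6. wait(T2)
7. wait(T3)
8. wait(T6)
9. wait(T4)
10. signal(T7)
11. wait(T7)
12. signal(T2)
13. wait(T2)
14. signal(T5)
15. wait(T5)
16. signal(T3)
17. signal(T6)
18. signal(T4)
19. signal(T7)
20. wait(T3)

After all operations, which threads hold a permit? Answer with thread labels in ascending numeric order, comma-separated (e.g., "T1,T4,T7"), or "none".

Step 1: wait(T7) -> count=2 queue=[] holders={T7}
Step 2: wait(T4) -> count=1 queue=[] holders={T4,T7}
Step 3: wait(T1) -> count=0 queue=[] holders={T1,T4,T7}
Step 4: wait(T5) -> count=0 queue=[T5] holders={T1,T4,T7}
Step 5: signal(T4) -> count=0 queue=[] holders={T1,T5,T7}
Step 6: wait(T2) -> count=0 queue=[T2] holders={T1,T5,T7}
Step 7: wait(T3) -> count=0 queue=[T2,T3] holders={T1,T5,T7}
Step 8: wait(T6) -> count=0 queue=[T2,T3,T6] holders={T1,T5,T7}
Step 9: wait(T4) -> count=0 queue=[T2,T3,T6,T4] holders={T1,T5,T7}
Step 10: signal(T7) -> count=0 queue=[T3,T6,T4] holders={T1,T2,T5}
Step 11: wait(T7) -> count=0 queue=[T3,T6,T4,T7] holders={T1,T2,T5}
Step 12: signal(T2) -> count=0 queue=[T6,T4,T7] holders={T1,T3,T5}
Step 13: wait(T2) -> count=0 queue=[T6,T4,T7,T2] holders={T1,T3,T5}
Step 14: signal(T5) -> count=0 queue=[T4,T7,T2] holders={T1,T3,T6}
Step 15: wait(T5) -> count=0 queue=[T4,T7,T2,T5] holders={T1,T3,T6}
Step 16: signal(T3) -> count=0 queue=[T7,T2,T5] holders={T1,T4,T6}
Step 17: signal(T6) -> count=0 queue=[T2,T5] holders={T1,T4,T7}
Step 18: signal(T4) -> count=0 queue=[T5] holders={T1,T2,T7}
Step 19: signal(T7) -> count=0 queue=[] holders={T1,T2,T5}
Step 20: wait(T3) -> count=0 queue=[T3] holders={T1,T2,T5}
Final holders: T1,T2,T5

Answer: T1,T2,T5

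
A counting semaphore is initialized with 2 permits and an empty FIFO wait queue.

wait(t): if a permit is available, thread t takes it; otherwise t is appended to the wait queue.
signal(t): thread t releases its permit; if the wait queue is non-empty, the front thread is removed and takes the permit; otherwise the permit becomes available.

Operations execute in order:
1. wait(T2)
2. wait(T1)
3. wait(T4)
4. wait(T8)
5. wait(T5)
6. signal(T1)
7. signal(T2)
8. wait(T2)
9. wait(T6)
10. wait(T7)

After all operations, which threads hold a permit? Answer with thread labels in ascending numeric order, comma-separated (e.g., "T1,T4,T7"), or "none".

Answer: T4,T8

Derivation:
Step 1: wait(T2) -> count=1 queue=[] holders={T2}
Step 2: wait(T1) -> count=0 queue=[] holders={T1,T2}
Step 3: wait(T4) -> count=0 queue=[T4] holders={T1,T2}
Step 4: wait(T8) -> count=0 queue=[T4,T8] holders={T1,T2}
Step 5: wait(T5) -> count=0 queue=[T4,T8,T5] holders={T1,T2}
Step 6: signal(T1) -> count=0 queue=[T8,T5] holders={T2,T4}
Step 7: signal(T2) -> count=0 queue=[T5] holders={T4,T8}
Step 8: wait(T2) -> count=0 queue=[T5,T2] holders={T4,T8}
Step 9: wait(T6) -> count=0 queue=[T5,T2,T6] holders={T4,T8}
Step 10: wait(T7) -> count=0 queue=[T5,T2,T6,T7] holders={T4,T8}
Final holders: T4,T8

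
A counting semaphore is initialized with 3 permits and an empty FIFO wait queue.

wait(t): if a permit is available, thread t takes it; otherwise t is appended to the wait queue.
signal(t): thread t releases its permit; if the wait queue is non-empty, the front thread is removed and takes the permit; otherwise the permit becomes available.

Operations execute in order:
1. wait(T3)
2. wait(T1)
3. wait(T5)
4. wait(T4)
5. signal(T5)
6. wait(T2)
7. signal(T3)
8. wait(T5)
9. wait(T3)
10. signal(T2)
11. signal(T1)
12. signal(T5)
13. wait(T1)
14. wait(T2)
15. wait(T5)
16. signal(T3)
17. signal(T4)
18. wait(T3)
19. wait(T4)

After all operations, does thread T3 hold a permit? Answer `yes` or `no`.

Answer: no

Derivation:
Step 1: wait(T3) -> count=2 queue=[] holders={T3}
Step 2: wait(T1) -> count=1 queue=[] holders={T1,T3}
Step 3: wait(T5) -> count=0 queue=[] holders={T1,T3,T5}
Step 4: wait(T4) -> count=0 queue=[T4] holders={T1,T3,T5}
Step 5: signal(T5) -> count=0 queue=[] holders={T1,T3,T4}
Step 6: wait(T2) -> count=0 queue=[T2] holders={T1,T3,T4}
Step 7: signal(T3) -> count=0 queue=[] holders={T1,T2,T4}
Step 8: wait(T5) -> count=0 queue=[T5] holders={T1,T2,T4}
Step 9: wait(T3) -> count=0 queue=[T5,T3] holders={T1,T2,T4}
Step 10: signal(T2) -> count=0 queue=[T3] holders={T1,T4,T5}
Step 11: signal(T1) -> count=0 queue=[] holders={T3,T4,T5}
Step 12: signal(T5) -> count=1 queue=[] holders={T3,T4}
Step 13: wait(T1) -> count=0 queue=[] holders={T1,T3,T4}
Step 14: wait(T2) -> count=0 queue=[T2] holders={T1,T3,T4}
Step 15: wait(T5) -> count=0 queue=[T2,T5] holders={T1,T3,T4}
Step 16: signal(T3) -> count=0 queue=[T5] holders={T1,T2,T4}
Step 17: signal(T4) -> count=0 queue=[] holders={T1,T2,T5}
Step 18: wait(T3) -> count=0 queue=[T3] holders={T1,T2,T5}
Step 19: wait(T4) -> count=0 queue=[T3,T4] holders={T1,T2,T5}
Final holders: {T1,T2,T5} -> T3 not in holders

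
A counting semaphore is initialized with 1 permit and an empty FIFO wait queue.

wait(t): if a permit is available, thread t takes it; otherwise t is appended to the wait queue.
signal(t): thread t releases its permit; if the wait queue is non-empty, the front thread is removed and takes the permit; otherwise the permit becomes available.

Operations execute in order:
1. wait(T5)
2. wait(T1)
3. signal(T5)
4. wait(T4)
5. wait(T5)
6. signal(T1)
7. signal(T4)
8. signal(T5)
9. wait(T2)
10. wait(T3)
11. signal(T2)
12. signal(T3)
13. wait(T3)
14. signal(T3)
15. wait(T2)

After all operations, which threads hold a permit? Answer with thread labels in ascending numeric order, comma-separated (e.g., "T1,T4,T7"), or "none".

Step 1: wait(T5) -> count=0 queue=[] holders={T5}
Step 2: wait(T1) -> count=0 queue=[T1] holders={T5}
Step 3: signal(T5) -> count=0 queue=[] holders={T1}
Step 4: wait(T4) -> count=0 queue=[T4] holders={T1}
Step 5: wait(T5) -> count=0 queue=[T4,T5] holders={T1}
Step 6: signal(T1) -> count=0 queue=[T5] holders={T4}
Step 7: signal(T4) -> count=0 queue=[] holders={T5}
Step 8: signal(T5) -> count=1 queue=[] holders={none}
Step 9: wait(T2) -> count=0 queue=[] holders={T2}
Step 10: wait(T3) -> count=0 queue=[T3] holders={T2}
Step 11: signal(T2) -> count=0 queue=[] holders={T3}
Step 12: signal(T3) -> count=1 queue=[] holders={none}
Step 13: wait(T3) -> count=0 queue=[] holders={T3}
Step 14: signal(T3) -> count=1 queue=[] holders={none}
Step 15: wait(T2) -> count=0 queue=[] holders={T2}
Final holders: T2

Answer: T2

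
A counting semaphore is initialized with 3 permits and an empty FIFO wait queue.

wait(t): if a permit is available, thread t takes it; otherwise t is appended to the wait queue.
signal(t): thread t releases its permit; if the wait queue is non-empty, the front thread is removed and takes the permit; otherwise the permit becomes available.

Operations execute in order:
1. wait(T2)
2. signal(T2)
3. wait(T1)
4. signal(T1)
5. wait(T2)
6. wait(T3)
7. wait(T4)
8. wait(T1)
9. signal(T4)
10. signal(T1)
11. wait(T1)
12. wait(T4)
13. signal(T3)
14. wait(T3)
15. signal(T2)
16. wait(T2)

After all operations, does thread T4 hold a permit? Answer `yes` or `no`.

Step 1: wait(T2) -> count=2 queue=[] holders={T2}
Step 2: signal(T2) -> count=3 queue=[] holders={none}
Step 3: wait(T1) -> count=2 queue=[] holders={T1}
Step 4: signal(T1) -> count=3 queue=[] holders={none}
Step 5: wait(T2) -> count=2 queue=[] holders={T2}
Step 6: wait(T3) -> count=1 queue=[] holders={T2,T3}
Step 7: wait(T4) -> count=0 queue=[] holders={T2,T3,T4}
Step 8: wait(T1) -> count=0 queue=[T1] holders={T2,T3,T4}
Step 9: signal(T4) -> count=0 queue=[] holders={T1,T2,T3}
Step 10: signal(T1) -> count=1 queue=[] holders={T2,T3}
Step 11: wait(T1) -> count=0 queue=[] holders={T1,T2,T3}
Step 12: wait(T4) -> count=0 queue=[T4] holders={T1,T2,T3}
Step 13: signal(T3) -> count=0 queue=[] holders={T1,T2,T4}
Step 14: wait(T3) -> count=0 queue=[T3] holders={T1,T2,T4}
Step 15: signal(T2) -> count=0 queue=[] holders={T1,T3,T4}
Step 16: wait(T2) -> count=0 queue=[T2] holders={T1,T3,T4}
Final holders: {T1,T3,T4} -> T4 in holders

Answer: yes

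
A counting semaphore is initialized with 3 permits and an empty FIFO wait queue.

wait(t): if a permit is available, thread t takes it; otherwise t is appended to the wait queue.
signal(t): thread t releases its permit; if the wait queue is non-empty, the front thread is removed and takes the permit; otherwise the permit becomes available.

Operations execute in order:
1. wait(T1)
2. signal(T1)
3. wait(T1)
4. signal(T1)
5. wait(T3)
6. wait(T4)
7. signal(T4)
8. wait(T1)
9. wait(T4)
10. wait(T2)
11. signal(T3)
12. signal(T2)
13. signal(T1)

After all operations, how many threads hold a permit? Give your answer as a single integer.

Step 1: wait(T1) -> count=2 queue=[] holders={T1}
Step 2: signal(T1) -> count=3 queue=[] holders={none}
Step 3: wait(T1) -> count=2 queue=[] holders={T1}
Step 4: signal(T1) -> count=3 queue=[] holders={none}
Step 5: wait(T3) -> count=2 queue=[] holders={T3}
Step 6: wait(T4) -> count=1 queue=[] holders={T3,T4}
Step 7: signal(T4) -> count=2 queue=[] holders={T3}
Step 8: wait(T1) -> count=1 queue=[] holders={T1,T3}
Step 9: wait(T4) -> count=0 queue=[] holders={T1,T3,T4}
Step 10: wait(T2) -> count=0 queue=[T2] holders={T1,T3,T4}
Step 11: signal(T3) -> count=0 queue=[] holders={T1,T2,T4}
Step 12: signal(T2) -> count=1 queue=[] holders={T1,T4}
Step 13: signal(T1) -> count=2 queue=[] holders={T4}
Final holders: {T4} -> 1 thread(s)

Answer: 1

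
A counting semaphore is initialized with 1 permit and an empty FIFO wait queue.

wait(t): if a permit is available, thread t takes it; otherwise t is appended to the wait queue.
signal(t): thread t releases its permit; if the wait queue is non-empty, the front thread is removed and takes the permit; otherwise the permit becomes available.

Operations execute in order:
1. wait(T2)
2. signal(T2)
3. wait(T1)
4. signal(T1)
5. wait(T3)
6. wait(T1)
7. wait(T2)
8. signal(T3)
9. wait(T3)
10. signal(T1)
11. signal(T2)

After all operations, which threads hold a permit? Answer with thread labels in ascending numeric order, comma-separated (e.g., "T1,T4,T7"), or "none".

Step 1: wait(T2) -> count=0 queue=[] holders={T2}
Step 2: signal(T2) -> count=1 queue=[] holders={none}
Step 3: wait(T1) -> count=0 queue=[] holders={T1}
Step 4: signal(T1) -> count=1 queue=[] holders={none}
Step 5: wait(T3) -> count=0 queue=[] holders={T3}
Step 6: wait(T1) -> count=0 queue=[T1] holders={T3}
Step 7: wait(T2) -> count=0 queue=[T1,T2] holders={T3}
Step 8: signal(T3) -> count=0 queue=[T2] holders={T1}
Step 9: wait(T3) -> count=0 queue=[T2,T3] holders={T1}
Step 10: signal(T1) -> count=0 queue=[T3] holders={T2}
Step 11: signal(T2) -> count=0 queue=[] holders={T3}
Final holders: T3

Answer: T3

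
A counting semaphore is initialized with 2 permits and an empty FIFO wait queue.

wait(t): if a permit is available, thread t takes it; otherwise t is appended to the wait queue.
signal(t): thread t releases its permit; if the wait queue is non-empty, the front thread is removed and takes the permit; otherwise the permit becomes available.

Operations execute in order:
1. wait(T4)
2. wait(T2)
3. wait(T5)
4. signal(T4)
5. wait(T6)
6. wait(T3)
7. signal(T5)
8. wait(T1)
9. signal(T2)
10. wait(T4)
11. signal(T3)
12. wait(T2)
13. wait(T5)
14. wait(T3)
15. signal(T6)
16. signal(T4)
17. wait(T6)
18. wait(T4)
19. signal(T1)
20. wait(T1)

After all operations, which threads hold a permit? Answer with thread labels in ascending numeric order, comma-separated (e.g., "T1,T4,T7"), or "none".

Step 1: wait(T4) -> count=1 queue=[] holders={T4}
Step 2: wait(T2) -> count=0 queue=[] holders={T2,T4}
Step 3: wait(T5) -> count=0 queue=[T5] holders={T2,T4}
Step 4: signal(T4) -> count=0 queue=[] holders={T2,T5}
Step 5: wait(T6) -> count=0 queue=[T6] holders={T2,T5}
Step 6: wait(T3) -> count=0 queue=[T6,T3] holders={T2,T5}
Step 7: signal(T5) -> count=0 queue=[T3] holders={T2,T6}
Step 8: wait(T1) -> count=0 queue=[T3,T1] holders={T2,T6}
Step 9: signal(T2) -> count=0 queue=[T1] holders={T3,T6}
Step 10: wait(T4) -> count=0 queue=[T1,T4] holders={T3,T6}
Step 11: signal(T3) -> count=0 queue=[T4] holders={T1,T6}
Step 12: wait(T2) -> count=0 queue=[T4,T2] holders={T1,T6}
Step 13: wait(T5) -> count=0 queue=[T4,T2,T5] holders={T1,T6}
Step 14: wait(T3) -> count=0 queue=[T4,T2,T5,T3] holders={T1,T6}
Step 15: signal(T6) -> count=0 queue=[T2,T5,T3] holders={T1,T4}
Step 16: signal(T4) -> count=0 queue=[T5,T3] holders={T1,T2}
Step 17: wait(T6) -> count=0 queue=[T5,T3,T6] holders={T1,T2}
Step 18: wait(T4) -> count=0 queue=[T5,T3,T6,T4] holders={T1,T2}
Step 19: signal(T1) -> count=0 queue=[T3,T6,T4] holders={T2,T5}
Step 20: wait(T1) -> count=0 queue=[T3,T6,T4,T1] holders={T2,T5}
Final holders: T2,T5

Answer: T2,T5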